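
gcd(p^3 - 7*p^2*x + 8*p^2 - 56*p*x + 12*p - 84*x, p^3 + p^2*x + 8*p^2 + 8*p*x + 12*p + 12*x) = p^2 + 8*p + 12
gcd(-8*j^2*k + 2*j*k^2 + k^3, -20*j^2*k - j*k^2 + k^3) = 4*j*k + k^2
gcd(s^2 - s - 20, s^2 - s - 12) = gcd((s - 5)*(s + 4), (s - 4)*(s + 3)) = 1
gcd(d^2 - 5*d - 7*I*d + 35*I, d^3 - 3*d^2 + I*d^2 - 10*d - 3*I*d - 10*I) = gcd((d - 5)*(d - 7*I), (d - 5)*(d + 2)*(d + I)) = d - 5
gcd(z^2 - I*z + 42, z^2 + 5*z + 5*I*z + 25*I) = 1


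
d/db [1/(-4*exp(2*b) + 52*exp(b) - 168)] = (2*exp(b) - 13)*exp(b)/(4*(exp(2*b) - 13*exp(b) + 42)^2)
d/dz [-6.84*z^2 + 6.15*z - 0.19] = 6.15 - 13.68*z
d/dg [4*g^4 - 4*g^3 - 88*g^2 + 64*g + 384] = 16*g^3 - 12*g^2 - 176*g + 64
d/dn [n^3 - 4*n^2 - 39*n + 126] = 3*n^2 - 8*n - 39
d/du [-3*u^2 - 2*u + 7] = -6*u - 2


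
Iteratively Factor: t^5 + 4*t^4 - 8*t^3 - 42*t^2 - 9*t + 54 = (t + 3)*(t^4 + t^3 - 11*t^2 - 9*t + 18) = (t - 1)*(t + 3)*(t^3 + 2*t^2 - 9*t - 18) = (t - 1)*(t + 2)*(t + 3)*(t^2 - 9) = (t - 1)*(t + 2)*(t + 3)^2*(t - 3)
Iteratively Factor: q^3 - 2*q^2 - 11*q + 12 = (q + 3)*(q^2 - 5*q + 4) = (q - 1)*(q + 3)*(q - 4)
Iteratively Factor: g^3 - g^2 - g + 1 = (g - 1)*(g^2 - 1) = (g - 1)*(g + 1)*(g - 1)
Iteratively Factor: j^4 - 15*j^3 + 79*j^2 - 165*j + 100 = (j - 4)*(j^3 - 11*j^2 + 35*j - 25) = (j - 5)*(j - 4)*(j^2 - 6*j + 5) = (j - 5)*(j - 4)*(j - 1)*(j - 5)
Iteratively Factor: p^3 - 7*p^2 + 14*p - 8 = (p - 4)*(p^2 - 3*p + 2) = (p - 4)*(p - 2)*(p - 1)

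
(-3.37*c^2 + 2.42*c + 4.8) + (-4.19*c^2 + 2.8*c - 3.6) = -7.56*c^2 + 5.22*c + 1.2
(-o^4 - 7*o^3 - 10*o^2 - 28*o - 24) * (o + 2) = -o^5 - 9*o^4 - 24*o^3 - 48*o^2 - 80*o - 48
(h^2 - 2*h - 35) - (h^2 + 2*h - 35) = -4*h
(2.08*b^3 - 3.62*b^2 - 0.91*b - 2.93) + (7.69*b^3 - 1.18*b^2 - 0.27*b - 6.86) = 9.77*b^3 - 4.8*b^2 - 1.18*b - 9.79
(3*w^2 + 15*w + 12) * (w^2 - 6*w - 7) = 3*w^4 - 3*w^3 - 99*w^2 - 177*w - 84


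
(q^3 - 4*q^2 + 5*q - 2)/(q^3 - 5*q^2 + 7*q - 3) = (q - 2)/(q - 3)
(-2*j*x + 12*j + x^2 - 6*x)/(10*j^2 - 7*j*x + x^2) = (x - 6)/(-5*j + x)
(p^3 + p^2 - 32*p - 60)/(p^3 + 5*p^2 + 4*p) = (p^3 + p^2 - 32*p - 60)/(p*(p^2 + 5*p + 4))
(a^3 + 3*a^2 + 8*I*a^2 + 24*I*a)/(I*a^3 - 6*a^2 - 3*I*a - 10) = a*(-I*a^2 + a*(8 - 3*I) + 24)/(a^3 + 6*I*a^2 - 3*a + 10*I)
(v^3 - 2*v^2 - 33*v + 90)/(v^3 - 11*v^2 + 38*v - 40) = (v^2 + 3*v - 18)/(v^2 - 6*v + 8)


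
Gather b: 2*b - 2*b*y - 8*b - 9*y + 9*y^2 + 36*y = b*(-2*y - 6) + 9*y^2 + 27*y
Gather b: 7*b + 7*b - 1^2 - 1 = 14*b - 2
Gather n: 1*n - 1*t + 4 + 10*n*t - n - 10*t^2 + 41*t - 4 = 10*n*t - 10*t^2 + 40*t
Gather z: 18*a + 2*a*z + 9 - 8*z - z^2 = 18*a - z^2 + z*(2*a - 8) + 9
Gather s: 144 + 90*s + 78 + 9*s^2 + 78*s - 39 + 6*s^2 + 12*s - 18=15*s^2 + 180*s + 165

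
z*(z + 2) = z^2 + 2*z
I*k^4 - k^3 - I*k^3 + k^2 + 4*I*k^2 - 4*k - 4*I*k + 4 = (k - 2*I)*(k + I)*(k + 2*I)*(I*k - I)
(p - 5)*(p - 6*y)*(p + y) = p^3 - 5*p^2*y - 5*p^2 - 6*p*y^2 + 25*p*y + 30*y^2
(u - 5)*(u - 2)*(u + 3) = u^3 - 4*u^2 - 11*u + 30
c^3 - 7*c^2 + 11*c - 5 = (c - 5)*(c - 1)^2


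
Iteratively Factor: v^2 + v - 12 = (v - 3)*(v + 4)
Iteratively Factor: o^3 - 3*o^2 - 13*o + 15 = (o - 1)*(o^2 - 2*o - 15) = (o - 1)*(o + 3)*(o - 5)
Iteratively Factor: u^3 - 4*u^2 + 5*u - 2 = (u - 1)*(u^2 - 3*u + 2) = (u - 1)^2*(u - 2)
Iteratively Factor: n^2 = (n)*(n)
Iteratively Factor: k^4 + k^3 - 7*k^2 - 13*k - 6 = (k + 1)*(k^3 - 7*k - 6) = (k + 1)^2*(k^2 - k - 6) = (k + 1)^2*(k + 2)*(k - 3)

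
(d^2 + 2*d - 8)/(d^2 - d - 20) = (d - 2)/(d - 5)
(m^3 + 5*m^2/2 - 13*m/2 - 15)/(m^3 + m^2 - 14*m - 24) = (m - 5/2)/(m - 4)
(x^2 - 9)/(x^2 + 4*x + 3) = (x - 3)/(x + 1)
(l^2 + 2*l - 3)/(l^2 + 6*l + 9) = (l - 1)/(l + 3)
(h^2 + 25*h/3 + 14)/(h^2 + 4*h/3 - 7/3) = (h + 6)/(h - 1)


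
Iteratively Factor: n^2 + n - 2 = (n + 2)*(n - 1)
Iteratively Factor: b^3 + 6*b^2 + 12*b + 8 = (b + 2)*(b^2 + 4*b + 4) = (b + 2)^2*(b + 2)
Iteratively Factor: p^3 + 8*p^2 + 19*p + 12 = (p + 1)*(p^2 + 7*p + 12) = (p + 1)*(p + 4)*(p + 3)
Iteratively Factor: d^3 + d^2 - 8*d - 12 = (d + 2)*(d^2 - d - 6) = (d - 3)*(d + 2)*(d + 2)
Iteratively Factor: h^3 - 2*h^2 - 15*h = (h)*(h^2 - 2*h - 15) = h*(h + 3)*(h - 5)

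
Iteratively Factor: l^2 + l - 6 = (l - 2)*(l + 3)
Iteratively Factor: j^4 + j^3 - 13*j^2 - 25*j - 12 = (j - 4)*(j^3 + 5*j^2 + 7*j + 3) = (j - 4)*(j + 1)*(j^2 + 4*j + 3) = (j - 4)*(j + 1)*(j + 3)*(j + 1)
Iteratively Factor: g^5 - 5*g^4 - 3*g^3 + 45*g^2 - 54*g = (g - 2)*(g^4 - 3*g^3 - 9*g^2 + 27*g) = g*(g - 2)*(g^3 - 3*g^2 - 9*g + 27) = g*(g - 2)*(g + 3)*(g^2 - 6*g + 9) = g*(g - 3)*(g - 2)*(g + 3)*(g - 3)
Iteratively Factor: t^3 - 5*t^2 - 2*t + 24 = (t - 4)*(t^2 - t - 6) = (t - 4)*(t + 2)*(t - 3)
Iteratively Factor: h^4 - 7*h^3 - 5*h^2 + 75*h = (h - 5)*(h^3 - 2*h^2 - 15*h) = (h - 5)*(h + 3)*(h^2 - 5*h) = (h - 5)^2*(h + 3)*(h)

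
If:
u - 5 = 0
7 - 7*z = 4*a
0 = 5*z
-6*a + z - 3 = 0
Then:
No Solution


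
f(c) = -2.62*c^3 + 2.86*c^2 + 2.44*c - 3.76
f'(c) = -7.86*c^2 + 5.72*c + 2.44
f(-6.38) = 777.49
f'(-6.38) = -353.99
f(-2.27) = 36.08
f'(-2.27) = -51.05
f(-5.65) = 546.30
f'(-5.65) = -280.79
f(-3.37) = 120.77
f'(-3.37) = -106.10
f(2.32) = -15.42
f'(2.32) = -26.60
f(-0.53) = -3.86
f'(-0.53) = -2.80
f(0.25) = -3.01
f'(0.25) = 3.38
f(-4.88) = 356.92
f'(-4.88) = -212.65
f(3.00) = -41.44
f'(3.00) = -51.14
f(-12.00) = 4906.16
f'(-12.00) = -1198.04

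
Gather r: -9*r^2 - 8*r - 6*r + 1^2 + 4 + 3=-9*r^2 - 14*r + 8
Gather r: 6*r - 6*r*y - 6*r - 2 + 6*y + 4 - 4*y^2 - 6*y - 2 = -6*r*y - 4*y^2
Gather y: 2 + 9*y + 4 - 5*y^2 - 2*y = -5*y^2 + 7*y + 6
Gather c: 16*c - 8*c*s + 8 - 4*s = c*(16 - 8*s) - 4*s + 8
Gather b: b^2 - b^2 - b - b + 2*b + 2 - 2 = 0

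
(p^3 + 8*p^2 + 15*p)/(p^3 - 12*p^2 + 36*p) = (p^2 + 8*p + 15)/(p^2 - 12*p + 36)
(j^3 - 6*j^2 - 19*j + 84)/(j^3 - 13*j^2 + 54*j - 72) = (j^2 - 3*j - 28)/(j^2 - 10*j + 24)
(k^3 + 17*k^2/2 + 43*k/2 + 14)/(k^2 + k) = k + 15/2 + 14/k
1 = 1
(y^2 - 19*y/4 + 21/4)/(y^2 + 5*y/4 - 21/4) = (y - 3)/(y + 3)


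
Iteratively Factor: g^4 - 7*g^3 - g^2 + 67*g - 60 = (g - 1)*(g^3 - 6*g^2 - 7*g + 60) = (g - 1)*(g + 3)*(g^2 - 9*g + 20) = (g - 5)*(g - 1)*(g + 3)*(g - 4)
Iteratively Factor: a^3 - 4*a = (a + 2)*(a^2 - 2*a) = a*(a + 2)*(a - 2)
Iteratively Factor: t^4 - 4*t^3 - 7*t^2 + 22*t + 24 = (t - 4)*(t^3 - 7*t - 6) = (t - 4)*(t + 2)*(t^2 - 2*t - 3) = (t - 4)*(t - 3)*(t + 2)*(t + 1)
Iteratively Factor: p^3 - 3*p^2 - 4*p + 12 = (p - 3)*(p^2 - 4) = (p - 3)*(p + 2)*(p - 2)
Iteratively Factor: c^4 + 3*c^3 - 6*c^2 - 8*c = (c + 4)*(c^3 - c^2 - 2*c) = (c + 1)*(c + 4)*(c^2 - 2*c) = (c - 2)*(c + 1)*(c + 4)*(c)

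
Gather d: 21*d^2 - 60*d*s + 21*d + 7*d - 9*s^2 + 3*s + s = 21*d^2 + d*(28 - 60*s) - 9*s^2 + 4*s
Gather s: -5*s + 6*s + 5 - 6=s - 1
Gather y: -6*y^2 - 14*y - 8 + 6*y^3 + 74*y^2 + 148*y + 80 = 6*y^3 + 68*y^2 + 134*y + 72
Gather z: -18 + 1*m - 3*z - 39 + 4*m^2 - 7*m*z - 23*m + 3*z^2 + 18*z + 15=4*m^2 - 22*m + 3*z^2 + z*(15 - 7*m) - 42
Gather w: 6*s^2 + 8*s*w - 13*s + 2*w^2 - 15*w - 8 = 6*s^2 - 13*s + 2*w^2 + w*(8*s - 15) - 8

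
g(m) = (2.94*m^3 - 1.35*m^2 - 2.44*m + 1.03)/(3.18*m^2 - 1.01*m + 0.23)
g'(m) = (1.01 - 6.36*m)*(2.94*m^3 - 1.35*m^2 - 2.44*m + 1.03)/(3.18*m^2 - 1.01*m + 0.23)^2 + (8.82*m^2 - 2.7*m - 2.44)/(3.18*m^2 - 1.01*m + 0.23) = (9.3492*m^4 - 5.9388*m^3 + 11.1513*m^2 - 7.1718*m + 0.4791)/(10.1124*m^4 - 6.4236*m^3 + 2.4829*m^2 - 0.4646*m + 0.0529)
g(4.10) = 3.45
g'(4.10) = 0.97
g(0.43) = -0.09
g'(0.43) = -4.72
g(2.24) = 1.57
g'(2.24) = 1.08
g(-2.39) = -1.97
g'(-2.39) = 1.08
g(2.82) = 2.18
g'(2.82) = 1.03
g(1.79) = 1.07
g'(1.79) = 1.15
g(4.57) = 3.91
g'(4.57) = 0.96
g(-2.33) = -1.90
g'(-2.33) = 1.09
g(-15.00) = -13.94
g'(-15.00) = 0.93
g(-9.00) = -8.35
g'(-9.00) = 0.94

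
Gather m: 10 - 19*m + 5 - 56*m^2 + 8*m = -56*m^2 - 11*m + 15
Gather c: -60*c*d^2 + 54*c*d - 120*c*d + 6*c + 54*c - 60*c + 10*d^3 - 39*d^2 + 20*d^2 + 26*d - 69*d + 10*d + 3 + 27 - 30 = c*(-60*d^2 - 66*d) + 10*d^3 - 19*d^2 - 33*d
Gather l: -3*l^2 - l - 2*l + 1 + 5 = -3*l^2 - 3*l + 6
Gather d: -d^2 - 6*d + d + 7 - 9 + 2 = -d^2 - 5*d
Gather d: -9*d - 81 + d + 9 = -8*d - 72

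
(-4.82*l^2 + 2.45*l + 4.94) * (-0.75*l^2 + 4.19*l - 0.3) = 3.615*l^4 - 22.0333*l^3 + 8.0065*l^2 + 19.9636*l - 1.482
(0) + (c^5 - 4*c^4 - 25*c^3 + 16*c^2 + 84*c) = c^5 - 4*c^4 - 25*c^3 + 16*c^2 + 84*c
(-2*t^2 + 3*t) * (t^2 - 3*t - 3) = -2*t^4 + 9*t^3 - 3*t^2 - 9*t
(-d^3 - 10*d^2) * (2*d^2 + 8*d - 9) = -2*d^5 - 28*d^4 - 71*d^3 + 90*d^2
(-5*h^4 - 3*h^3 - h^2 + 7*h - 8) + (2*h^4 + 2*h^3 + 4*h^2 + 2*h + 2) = -3*h^4 - h^3 + 3*h^2 + 9*h - 6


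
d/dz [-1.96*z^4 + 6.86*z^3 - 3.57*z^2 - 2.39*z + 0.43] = -7.84*z^3 + 20.58*z^2 - 7.14*z - 2.39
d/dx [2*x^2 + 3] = 4*x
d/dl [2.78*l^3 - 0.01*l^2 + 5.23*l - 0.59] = 8.34*l^2 - 0.02*l + 5.23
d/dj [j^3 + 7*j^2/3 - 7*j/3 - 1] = 3*j^2 + 14*j/3 - 7/3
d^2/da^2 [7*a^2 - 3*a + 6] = 14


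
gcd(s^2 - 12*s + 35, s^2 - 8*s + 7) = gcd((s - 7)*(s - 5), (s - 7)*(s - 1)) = s - 7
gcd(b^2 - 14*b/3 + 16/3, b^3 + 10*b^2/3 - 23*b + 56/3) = b - 8/3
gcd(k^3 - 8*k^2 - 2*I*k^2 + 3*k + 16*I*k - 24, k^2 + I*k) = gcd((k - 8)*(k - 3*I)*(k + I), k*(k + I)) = k + I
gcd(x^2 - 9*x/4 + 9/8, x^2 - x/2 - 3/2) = x - 3/2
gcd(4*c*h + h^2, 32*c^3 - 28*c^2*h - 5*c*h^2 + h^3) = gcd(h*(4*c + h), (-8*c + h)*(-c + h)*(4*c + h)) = 4*c + h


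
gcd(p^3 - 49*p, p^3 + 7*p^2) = p^2 + 7*p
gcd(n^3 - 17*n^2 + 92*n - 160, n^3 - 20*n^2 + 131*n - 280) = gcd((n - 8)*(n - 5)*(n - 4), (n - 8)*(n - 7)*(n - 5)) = n^2 - 13*n + 40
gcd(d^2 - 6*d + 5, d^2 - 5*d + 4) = d - 1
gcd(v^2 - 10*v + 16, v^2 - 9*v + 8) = v - 8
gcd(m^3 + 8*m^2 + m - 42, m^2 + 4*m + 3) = m + 3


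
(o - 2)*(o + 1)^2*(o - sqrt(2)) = o^4 - sqrt(2)*o^3 - 3*o^2 - 2*o + 3*sqrt(2)*o + 2*sqrt(2)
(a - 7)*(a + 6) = a^2 - a - 42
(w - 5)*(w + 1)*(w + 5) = w^3 + w^2 - 25*w - 25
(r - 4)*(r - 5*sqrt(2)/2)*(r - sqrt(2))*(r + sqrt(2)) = r^4 - 4*r^3 - 5*sqrt(2)*r^3/2 - 2*r^2 + 10*sqrt(2)*r^2 + 5*sqrt(2)*r + 8*r - 20*sqrt(2)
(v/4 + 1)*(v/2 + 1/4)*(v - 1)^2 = v^4/8 + 5*v^3/16 - 3*v^2/4 + v/16 + 1/4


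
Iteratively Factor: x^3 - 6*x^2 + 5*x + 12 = (x - 4)*(x^2 - 2*x - 3) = (x - 4)*(x + 1)*(x - 3)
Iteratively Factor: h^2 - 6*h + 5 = (h - 1)*(h - 5)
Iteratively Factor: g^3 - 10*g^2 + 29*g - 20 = (g - 5)*(g^2 - 5*g + 4) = (g - 5)*(g - 1)*(g - 4)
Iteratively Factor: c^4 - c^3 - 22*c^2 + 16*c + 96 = (c + 2)*(c^3 - 3*c^2 - 16*c + 48) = (c + 2)*(c + 4)*(c^2 - 7*c + 12) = (c - 3)*(c + 2)*(c + 4)*(c - 4)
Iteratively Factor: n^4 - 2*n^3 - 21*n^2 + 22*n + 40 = (n - 2)*(n^3 - 21*n - 20) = (n - 2)*(n + 1)*(n^2 - n - 20) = (n - 5)*(n - 2)*(n + 1)*(n + 4)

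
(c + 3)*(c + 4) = c^2 + 7*c + 12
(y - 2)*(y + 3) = y^2 + y - 6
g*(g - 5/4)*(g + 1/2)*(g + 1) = g^4 + g^3/4 - 11*g^2/8 - 5*g/8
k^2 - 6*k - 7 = (k - 7)*(k + 1)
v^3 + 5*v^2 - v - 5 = (v - 1)*(v + 1)*(v + 5)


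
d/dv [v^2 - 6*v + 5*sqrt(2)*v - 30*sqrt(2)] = 2*v - 6 + 5*sqrt(2)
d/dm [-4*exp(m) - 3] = -4*exp(m)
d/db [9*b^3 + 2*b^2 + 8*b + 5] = 27*b^2 + 4*b + 8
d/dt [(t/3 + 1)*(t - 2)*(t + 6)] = t*(3*t + 14)/3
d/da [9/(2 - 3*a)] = 27/(3*a - 2)^2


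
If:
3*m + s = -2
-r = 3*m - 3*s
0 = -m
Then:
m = 0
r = -6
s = -2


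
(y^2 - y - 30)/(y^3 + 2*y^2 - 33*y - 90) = 1/(y + 3)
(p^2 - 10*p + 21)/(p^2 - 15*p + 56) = (p - 3)/(p - 8)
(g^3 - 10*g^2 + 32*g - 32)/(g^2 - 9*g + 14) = (g^2 - 8*g + 16)/(g - 7)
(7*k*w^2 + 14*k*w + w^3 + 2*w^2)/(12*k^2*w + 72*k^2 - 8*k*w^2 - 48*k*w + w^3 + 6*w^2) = w*(7*k*w + 14*k + w^2 + 2*w)/(12*k^2*w + 72*k^2 - 8*k*w^2 - 48*k*w + w^3 + 6*w^2)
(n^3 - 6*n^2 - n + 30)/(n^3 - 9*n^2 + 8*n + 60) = (n - 3)/(n - 6)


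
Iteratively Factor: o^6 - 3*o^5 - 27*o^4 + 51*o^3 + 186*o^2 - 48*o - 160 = (o + 2)*(o^5 - 5*o^4 - 17*o^3 + 85*o^2 + 16*o - 80) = (o - 5)*(o + 2)*(o^4 - 17*o^2 + 16) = (o - 5)*(o + 2)*(o + 4)*(o^3 - 4*o^2 - o + 4) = (o - 5)*(o - 4)*(o + 2)*(o + 4)*(o^2 - 1) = (o - 5)*(o - 4)*(o + 1)*(o + 2)*(o + 4)*(o - 1)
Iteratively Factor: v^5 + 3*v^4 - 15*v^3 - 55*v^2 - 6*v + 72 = (v + 3)*(v^4 - 15*v^2 - 10*v + 24) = (v - 1)*(v + 3)*(v^3 + v^2 - 14*v - 24) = (v - 1)*(v + 2)*(v + 3)*(v^2 - v - 12) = (v - 4)*(v - 1)*(v + 2)*(v + 3)*(v + 3)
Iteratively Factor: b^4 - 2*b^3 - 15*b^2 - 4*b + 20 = (b - 1)*(b^3 - b^2 - 16*b - 20) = (b - 1)*(b + 2)*(b^2 - 3*b - 10) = (b - 1)*(b + 2)^2*(b - 5)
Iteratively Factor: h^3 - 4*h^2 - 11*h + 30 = (h - 2)*(h^2 - 2*h - 15) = (h - 2)*(h + 3)*(h - 5)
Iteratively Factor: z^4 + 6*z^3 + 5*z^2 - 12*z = (z)*(z^3 + 6*z^2 + 5*z - 12) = z*(z + 3)*(z^2 + 3*z - 4) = z*(z + 3)*(z + 4)*(z - 1)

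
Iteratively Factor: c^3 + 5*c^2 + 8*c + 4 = (c + 2)*(c^2 + 3*c + 2) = (c + 2)^2*(c + 1)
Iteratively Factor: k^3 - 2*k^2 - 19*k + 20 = (k - 5)*(k^2 + 3*k - 4) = (k - 5)*(k - 1)*(k + 4)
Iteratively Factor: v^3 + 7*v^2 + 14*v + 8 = (v + 4)*(v^2 + 3*v + 2) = (v + 2)*(v + 4)*(v + 1)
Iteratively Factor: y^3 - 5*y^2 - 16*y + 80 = (y + 4)*(y^2 - 9*y + 20) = (y - 4)*(y + 4)*(y - 5)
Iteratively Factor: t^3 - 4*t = (t + 2)*(t^2 - 2*t) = (t - 2)*(t + 2)*(t)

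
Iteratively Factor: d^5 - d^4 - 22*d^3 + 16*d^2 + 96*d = (d + 4)*(d^4 - 5*d^3 - 2*d^2 + 24*d) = (d + 2)*(d + 4)*(d^3 - 7*d^2 + 12*d) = (d - 3)*(d + 2)*(d + 4)*(d^2 - 4*d) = d*(d - 3)*(d + 2)*(d + 4)*(d - 4)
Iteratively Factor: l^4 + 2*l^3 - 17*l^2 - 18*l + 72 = (l + 4)*(l^3 - 2*l^2 - 9*l + 18) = (l + 3)*(l + 4)*(l^2 - 5*l + 6) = (l - 3)*(l + 3)*(l + 4)*(l - 2)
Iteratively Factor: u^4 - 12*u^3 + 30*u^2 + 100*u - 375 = (u - 5)*(u^3 - 7*u^2 - 5*u + 75) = (u - 5)^2*(u^2 - 2*u - 15) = (u - 5)^2*(u + 3)*(u - 5)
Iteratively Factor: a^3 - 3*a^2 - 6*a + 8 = (a - 4)*(a^2 + a - 2) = (a - 4)*(a + 2)*(a - 1)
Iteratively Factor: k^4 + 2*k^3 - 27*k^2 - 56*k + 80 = (k + 4)*(k^3 - 2*k^2 - 19*k + 20) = (k + 4)^2*(k^2 - 6*k + 5) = (k - 5)*(k + 4)^2*(k - 1)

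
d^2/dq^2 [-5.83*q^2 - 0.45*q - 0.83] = -11.6600000000000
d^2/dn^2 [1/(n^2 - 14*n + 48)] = 2*(-n^2 + 14*n + 4*(n - 7)^2 - 48)/(n^2 - 14*n + 48)^3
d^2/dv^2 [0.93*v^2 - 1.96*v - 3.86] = 1.86000000000000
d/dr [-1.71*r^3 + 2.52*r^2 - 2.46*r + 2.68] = -5.13*r^2 + 5.04*r - 2.46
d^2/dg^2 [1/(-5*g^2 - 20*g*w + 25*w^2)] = 2*(g^2 + 4*g*w - 5*w^2 - 4*(g + 2*w)^2)/(5*(g^2 + 4*g*w - 5*w^2)^3)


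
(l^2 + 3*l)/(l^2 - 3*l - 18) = l/(l - 6)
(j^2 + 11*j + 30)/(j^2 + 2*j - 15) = (j + 6)/(j - 3)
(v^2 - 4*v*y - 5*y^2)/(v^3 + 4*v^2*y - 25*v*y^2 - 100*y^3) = (v + y)/(v^2 + 9*v*y + 20*y^2)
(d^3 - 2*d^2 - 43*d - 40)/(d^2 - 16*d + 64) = (d^2 + 6*d + 5)/(d - 8)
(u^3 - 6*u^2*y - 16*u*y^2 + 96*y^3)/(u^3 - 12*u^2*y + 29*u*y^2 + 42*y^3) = (-u^2 + 16*y^2)/(-u^2 + 6*u*y + 7*y^2)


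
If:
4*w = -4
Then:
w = -1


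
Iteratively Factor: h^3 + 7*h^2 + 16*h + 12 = (h + 2)*(h^2 + 5*h + 6) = (h + 2)^2*(h + 3)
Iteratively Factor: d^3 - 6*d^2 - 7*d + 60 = (d - 4)*(d^2 - 2*d - 15) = (d - 4)*(d + 3)*(d - 5)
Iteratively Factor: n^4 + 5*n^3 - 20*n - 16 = (n - 2)*(n^3 + 7*n^2 + 14*n + 8) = (n - 2)*(n + 4)*(n^2 + 3*n + 2) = (n - 2)*(n + 1)*(n + 4)*(n + 2)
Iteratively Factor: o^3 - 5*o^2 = (o)*(o^2 - 5*o) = o*(o - 5)*(o)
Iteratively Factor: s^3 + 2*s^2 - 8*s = (s - 2)*(s^2 + 4*s) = (s - 2)*(s + 4)*(s)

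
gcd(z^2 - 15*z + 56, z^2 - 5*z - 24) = z - 8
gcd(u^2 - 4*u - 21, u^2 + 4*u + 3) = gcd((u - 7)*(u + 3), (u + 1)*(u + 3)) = u + 3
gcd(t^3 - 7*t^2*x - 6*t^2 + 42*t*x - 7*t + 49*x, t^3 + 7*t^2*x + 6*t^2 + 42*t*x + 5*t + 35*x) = t + 1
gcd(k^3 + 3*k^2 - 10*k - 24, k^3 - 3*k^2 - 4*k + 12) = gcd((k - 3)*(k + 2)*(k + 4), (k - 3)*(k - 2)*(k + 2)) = k^2 - k - 6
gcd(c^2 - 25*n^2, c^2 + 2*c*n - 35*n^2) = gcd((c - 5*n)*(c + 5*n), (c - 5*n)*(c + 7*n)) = c - 5*n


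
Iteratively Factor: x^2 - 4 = (x - 2)*(x + 2)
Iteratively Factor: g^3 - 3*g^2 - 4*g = (g - 4)*(g^2 + g) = g*(g - 4)*(g + 1)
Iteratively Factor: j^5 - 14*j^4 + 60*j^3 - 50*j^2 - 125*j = (j - 5)*(j^4 - 9*j^3 + 15*j^2 + 25*j) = (j - 5)*(j + 1)*(j^3 - 10*j^2 + 25*j) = (j - 5)^2*(j + 1)*(j^2 - 5*j) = (j - 5)^3*(j + 1)*(j)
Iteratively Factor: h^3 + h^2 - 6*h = (h + 3)*(h^2 - 2*h) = (h - 2)*(h + 3)*(h)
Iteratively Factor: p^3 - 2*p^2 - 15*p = (p - 5)*(p^2 + 3*p) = (p - 5)*(p + 3)*(p)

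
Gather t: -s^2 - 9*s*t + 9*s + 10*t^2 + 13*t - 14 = -s^2 + 9*s + 10*t^2 + t*(13 - 9*s) - 14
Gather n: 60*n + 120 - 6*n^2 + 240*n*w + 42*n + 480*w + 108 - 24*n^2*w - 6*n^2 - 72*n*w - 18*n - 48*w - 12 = n^2*(-24*w - 12) + n*(168*w + 84) + 432*w + 216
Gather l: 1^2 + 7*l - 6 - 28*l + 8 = 3 - 21*l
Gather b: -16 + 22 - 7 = -1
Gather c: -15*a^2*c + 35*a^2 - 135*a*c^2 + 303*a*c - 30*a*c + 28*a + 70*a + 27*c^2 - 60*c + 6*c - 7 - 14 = 35*a^2 + 98*a + c^2*(27 - 135*a) + c*(-15*a^2 + 273*a - 54) - 21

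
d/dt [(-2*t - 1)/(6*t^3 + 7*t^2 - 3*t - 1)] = (24*t^3 + 32*t^2 + 14*t - 1)/(36*t^6 + 84*t^5 + 13*t^4 - 54*t^3 - 5*t^2 + 6*t + 1)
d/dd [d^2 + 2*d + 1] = 2*d + 2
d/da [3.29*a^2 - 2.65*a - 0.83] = 6.58*a - 2.65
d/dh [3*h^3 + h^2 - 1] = h*(9*h + 2)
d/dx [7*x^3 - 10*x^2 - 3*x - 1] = 21*x^2 - 20*x - 3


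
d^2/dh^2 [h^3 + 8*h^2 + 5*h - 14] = 6*h + 16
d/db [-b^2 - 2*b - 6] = -2*b - 2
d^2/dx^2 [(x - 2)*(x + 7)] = 2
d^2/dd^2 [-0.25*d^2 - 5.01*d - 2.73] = -0.500000000000000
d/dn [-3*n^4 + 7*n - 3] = 7 - 12*n^3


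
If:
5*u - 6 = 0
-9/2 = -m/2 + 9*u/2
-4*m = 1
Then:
No Solution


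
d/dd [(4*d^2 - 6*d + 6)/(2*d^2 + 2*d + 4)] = (5*d^2 + 2*d - 9)/(d^4 + 2*d^3 + 5*d^2 + 4*d + 4)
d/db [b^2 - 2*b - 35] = 2*b - 2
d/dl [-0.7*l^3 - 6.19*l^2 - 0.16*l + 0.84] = -2.1*l^2 - 12.38*l - 0.16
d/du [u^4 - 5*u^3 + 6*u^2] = u*(4*u^2 - 15*u + 12)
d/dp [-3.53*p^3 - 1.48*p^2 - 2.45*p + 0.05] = -10.59*p^2 - 2.96*p - 2.45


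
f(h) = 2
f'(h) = 0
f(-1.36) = 2.00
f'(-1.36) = 0.00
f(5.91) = 2.00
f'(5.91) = 0.00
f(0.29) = 2.00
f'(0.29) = 0.00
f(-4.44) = 2.00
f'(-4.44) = 0.00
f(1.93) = 2.00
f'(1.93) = 0.00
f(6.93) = 2.00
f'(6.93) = 0.00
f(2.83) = 2.00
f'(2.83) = 0.00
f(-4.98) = 2.00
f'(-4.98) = 0.00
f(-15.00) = 2.00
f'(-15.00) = 0.00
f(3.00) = 2.00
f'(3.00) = 0.00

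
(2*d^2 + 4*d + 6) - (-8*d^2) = 10*d^2 + 4*d + 6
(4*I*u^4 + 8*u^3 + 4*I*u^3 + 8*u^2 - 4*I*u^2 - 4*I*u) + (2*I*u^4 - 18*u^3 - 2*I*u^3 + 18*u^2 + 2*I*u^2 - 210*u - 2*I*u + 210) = 6*I*u^4 - 10*u^3 + 2*I*u^3 + 26*u^2 - 2*I*u^2 - 210*u - 6*I*u + 210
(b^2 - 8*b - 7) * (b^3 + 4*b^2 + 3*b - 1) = b^5 - 4*b^4 - 36*b^3 - 53*b^2 - 13*b + 7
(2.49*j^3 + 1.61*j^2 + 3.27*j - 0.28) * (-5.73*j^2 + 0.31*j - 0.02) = -14.2677*j^5 - 8.4534*j^4 - 18.2878*j^3 + 2.5859*j^2 - 0.1522*j + 0.0056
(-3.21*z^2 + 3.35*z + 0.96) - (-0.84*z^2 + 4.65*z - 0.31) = -2.37*z^2 - 1.3*z + 1.27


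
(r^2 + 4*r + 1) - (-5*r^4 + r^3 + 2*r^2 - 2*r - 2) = 5*r^4 - r^3 - r^2 + 6*r + 3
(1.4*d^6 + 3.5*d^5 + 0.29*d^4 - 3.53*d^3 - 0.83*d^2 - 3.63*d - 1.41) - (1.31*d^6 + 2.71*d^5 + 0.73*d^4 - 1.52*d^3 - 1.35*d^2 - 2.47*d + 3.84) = 0.0899999999999999*d^6 + 0.79*d^5 - 0.44*d^4 - 2.01*d^3 + 0.52*d^2 - 1.16*d - 5.25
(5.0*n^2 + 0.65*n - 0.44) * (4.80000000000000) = 24.0*n^2 + 3.12*n - 2.112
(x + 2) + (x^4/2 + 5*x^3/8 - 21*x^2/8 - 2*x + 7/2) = x^4/2 + 5*x^3/8 - 21*x^2/8 - x + 11/2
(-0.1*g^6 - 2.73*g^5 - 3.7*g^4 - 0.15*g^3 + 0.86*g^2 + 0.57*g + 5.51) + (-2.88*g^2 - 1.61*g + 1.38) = -0.1*g^6 - 2.73*g^5 - 3.7*g^4 - 0.15*g^3 - 2.02*g^2 - 1.04*g + 6.89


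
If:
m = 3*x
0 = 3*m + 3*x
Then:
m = 0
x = 0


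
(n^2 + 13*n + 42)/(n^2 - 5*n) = (n^2 + 13*n + 42)/(n*(n - 5))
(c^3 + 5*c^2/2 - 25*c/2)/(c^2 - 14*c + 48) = c*(2*c^2 + 5*c - 25)/(2*(c^2 - 14*c + 48))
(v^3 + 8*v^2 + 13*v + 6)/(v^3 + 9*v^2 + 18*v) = (v^2 + 2*v + 1)/(v*(v + 3))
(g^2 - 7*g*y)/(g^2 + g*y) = (g - 7*y)/(g + y)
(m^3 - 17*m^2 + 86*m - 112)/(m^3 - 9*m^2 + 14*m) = (m - 8)/m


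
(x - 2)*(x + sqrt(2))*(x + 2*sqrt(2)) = x^3 - 2*x^2 + 3*sqrt(2)*x^2 - 6*sqrt(2)*x + 4*x - 8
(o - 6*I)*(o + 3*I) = o^2 - 3*I*o + 18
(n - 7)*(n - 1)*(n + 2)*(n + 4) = n^4 - 2*n^3 - 33*n^2 - 22*n + 56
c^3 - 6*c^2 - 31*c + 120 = (c - 8)*(c - 3)*(c + 5)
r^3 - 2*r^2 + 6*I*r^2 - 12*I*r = r*(r - 2)*(r + 6*I)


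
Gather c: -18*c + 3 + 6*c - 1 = 2 - 12*c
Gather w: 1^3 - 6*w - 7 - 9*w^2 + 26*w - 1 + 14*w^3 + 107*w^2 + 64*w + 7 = 14*w^3 + 98*w^2 + 84*w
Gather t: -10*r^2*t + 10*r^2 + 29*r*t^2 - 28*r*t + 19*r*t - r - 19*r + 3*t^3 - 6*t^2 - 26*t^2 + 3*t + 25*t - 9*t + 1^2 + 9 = 10*r^2 - 20*r + 3*t^3 + t^2*(29*r - 32) + t*(-10*r^2 - 9*r + 19) + 10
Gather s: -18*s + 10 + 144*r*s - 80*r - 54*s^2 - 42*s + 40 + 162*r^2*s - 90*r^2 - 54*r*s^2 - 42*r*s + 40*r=-90*r^2 - 40*r + s^2*(-54*r - 54) + s*(162*r^2 + 102*r - 60) + 50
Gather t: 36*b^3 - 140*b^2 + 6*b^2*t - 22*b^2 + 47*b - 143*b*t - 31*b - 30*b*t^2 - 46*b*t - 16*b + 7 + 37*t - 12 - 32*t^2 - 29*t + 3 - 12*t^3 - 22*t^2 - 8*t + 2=36*b^3 - 162*b^2 - 12*t^3 + t^2*(-30*b - 54) + t*(6*b^2 - 189*b)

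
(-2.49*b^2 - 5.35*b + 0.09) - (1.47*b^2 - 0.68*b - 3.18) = -3.96*b^2 - 4.67*b + 3.27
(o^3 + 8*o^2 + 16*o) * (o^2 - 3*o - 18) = o^5 + 5*o^4 - 26*o^3 - 192*o^2 - 288*o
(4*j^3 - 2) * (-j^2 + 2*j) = -4*j^5 + 8*j^4 + 2*j^2 - 4*j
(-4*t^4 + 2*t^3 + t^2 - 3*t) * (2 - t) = 4*t^5 - 10*t^4 + 3*t^3 + 5*t^2 - 6*t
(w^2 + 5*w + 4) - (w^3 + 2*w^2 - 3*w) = -w^3 - w^2 + 8*w + 4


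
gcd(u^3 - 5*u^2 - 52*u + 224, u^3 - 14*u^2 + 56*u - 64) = u^2 - 12*u + 32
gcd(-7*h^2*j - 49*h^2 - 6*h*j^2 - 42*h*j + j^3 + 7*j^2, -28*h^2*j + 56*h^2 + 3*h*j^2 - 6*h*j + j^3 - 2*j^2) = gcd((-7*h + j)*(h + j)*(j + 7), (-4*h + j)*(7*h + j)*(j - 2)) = 1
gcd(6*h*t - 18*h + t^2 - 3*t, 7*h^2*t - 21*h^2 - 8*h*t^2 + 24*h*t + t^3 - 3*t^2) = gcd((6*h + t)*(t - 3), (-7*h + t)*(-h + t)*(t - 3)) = t - 3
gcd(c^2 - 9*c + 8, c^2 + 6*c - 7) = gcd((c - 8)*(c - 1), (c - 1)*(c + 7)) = c - 1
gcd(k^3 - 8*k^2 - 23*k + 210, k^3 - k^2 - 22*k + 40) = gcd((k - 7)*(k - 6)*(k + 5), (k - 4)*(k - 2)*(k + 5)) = k + 5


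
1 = 1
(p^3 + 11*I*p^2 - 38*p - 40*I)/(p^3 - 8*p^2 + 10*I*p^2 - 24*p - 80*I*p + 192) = (p^2 + 7*I*p - 10)/(p^2 + p*(-8 + 6*I) - 48*I)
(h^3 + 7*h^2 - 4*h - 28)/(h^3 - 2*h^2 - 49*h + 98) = (h + 2)/(h - 7)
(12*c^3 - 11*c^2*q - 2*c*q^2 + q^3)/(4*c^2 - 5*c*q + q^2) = 3*c + q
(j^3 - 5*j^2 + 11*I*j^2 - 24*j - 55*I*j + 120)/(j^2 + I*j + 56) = (j^2 + j*(-5 + 3*I) - 15*I)/(j - 7*I)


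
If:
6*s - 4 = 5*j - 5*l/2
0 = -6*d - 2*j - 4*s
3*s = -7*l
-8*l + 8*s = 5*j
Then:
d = 80/91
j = -128/91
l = 24/91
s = -8/13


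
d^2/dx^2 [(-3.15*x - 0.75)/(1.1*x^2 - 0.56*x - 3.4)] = ((2.2*x - 0.56)*(3.15*x + 0.75)*(4.4*x - 1.12) + (20.79*x - 1.878)*(-1.1*x^2 + 0.56*x + 3.4))/(-1.1*x^2 + 0.56*x + 3.4)^3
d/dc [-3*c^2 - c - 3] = -6*c - 1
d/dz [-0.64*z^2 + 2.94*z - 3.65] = 2.94 - 1.28*z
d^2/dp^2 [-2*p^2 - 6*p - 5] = -4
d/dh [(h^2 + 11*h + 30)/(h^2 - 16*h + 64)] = (-27*h - 148)/(h^3 - 24*h^2 + 192*h - 512)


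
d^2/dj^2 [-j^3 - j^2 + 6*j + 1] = -6*j - 2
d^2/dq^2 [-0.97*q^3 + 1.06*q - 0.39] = -5.82*q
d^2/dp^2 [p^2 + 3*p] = 2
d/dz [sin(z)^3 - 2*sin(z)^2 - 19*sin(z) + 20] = (3*sin(z)^2 - 4*sin(z) - 19)*cos(z)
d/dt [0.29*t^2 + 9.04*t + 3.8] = 0.58*t + 9.04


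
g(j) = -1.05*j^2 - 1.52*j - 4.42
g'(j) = -2.1*j - 1.52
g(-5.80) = -30.93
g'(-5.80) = 10.66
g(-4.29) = -17.22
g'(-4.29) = 7.49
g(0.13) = -4.64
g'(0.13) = -1.79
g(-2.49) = -7.15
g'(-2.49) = 3.71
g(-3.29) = -10.78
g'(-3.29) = 5.39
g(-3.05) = -9.55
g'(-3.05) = 4.88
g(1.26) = -8.00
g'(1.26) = -4.17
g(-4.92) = -22.36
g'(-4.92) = 8.81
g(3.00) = -18.43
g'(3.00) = -7.82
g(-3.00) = -9.31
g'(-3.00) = 4.78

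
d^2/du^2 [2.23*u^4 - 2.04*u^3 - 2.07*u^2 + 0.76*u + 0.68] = 26.76*u^2 - 12.24*u - 4.14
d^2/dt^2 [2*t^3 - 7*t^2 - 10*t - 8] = 12*t - 14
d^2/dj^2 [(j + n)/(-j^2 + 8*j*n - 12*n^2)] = 2*(-4*(j - 4*n)^2*(j + n) + (3*j - 7*n)*(j^2 - 8*j*n + 12*n^2))/(j^2 - 8*j*n + 12*n^2)^3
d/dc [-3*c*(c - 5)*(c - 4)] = -9*c^2 + 54*c - 60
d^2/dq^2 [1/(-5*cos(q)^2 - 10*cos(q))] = (2*(1 - cos(2*q))^2 - 15*cos(q) + 6*cos(2*q) + 3*cos(3*q) - 18)/(10*(cos(q) + 2)^3*cos(q)^3)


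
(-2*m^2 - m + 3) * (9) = -18*m^2 - 9*m + 27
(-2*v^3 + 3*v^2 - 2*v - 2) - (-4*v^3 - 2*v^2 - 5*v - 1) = 2*v^3 + 5*v^2 + 3*v - 1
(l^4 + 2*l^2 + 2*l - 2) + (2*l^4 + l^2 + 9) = 3*l^4 + 3*l^2 + 2*l + 7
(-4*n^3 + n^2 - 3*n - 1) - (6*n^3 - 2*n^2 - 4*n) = -10*n^3 + 3*n^2 + n - 1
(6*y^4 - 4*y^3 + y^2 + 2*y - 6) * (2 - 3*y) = -18*y^5 + 24*y^4 - 11*y^3 - 4*y^2 + 22*y - 12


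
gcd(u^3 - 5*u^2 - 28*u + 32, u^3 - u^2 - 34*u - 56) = u + 4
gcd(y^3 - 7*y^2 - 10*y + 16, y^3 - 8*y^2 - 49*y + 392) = y - 8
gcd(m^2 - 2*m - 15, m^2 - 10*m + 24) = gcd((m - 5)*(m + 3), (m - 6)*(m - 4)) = 1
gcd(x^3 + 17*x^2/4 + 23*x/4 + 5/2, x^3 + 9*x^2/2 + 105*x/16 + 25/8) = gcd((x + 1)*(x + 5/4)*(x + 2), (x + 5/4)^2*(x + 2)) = x^2 + 13*x/4 + 5/2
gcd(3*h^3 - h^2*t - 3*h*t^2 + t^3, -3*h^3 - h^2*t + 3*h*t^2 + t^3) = -h^2 + t^2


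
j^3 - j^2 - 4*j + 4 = (j - 2)*(j - 1)*(j + 2)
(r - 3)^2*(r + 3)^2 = r^4 - 18*r^2 + 81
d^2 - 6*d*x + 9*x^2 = (d - 3*x)^2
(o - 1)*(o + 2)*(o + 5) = o^3 + 6*o^2 + 3*o - 10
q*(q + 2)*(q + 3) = q^3 + 5*q^2 + 6*q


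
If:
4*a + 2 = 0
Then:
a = -1/2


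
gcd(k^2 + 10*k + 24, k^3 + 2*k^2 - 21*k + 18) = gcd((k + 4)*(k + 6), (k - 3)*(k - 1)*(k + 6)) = k + 6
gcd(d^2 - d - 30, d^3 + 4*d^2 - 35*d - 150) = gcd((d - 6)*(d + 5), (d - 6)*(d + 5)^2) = d^2 - d - 30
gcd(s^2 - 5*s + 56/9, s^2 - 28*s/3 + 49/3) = s - 7/3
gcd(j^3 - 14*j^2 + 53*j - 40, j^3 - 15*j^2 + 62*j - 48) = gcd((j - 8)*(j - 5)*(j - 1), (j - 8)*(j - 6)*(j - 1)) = j^2 - 9*j + 8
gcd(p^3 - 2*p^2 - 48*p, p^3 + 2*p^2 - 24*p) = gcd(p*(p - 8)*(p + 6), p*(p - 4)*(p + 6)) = p^2 + 6*p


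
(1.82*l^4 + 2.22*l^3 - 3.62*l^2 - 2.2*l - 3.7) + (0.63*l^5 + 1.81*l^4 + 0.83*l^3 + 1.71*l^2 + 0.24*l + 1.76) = 0.63*l^5 + 3.63*l^4 + 3.05*l^3 - 1.91*l^2 - 1.96*l - 1.94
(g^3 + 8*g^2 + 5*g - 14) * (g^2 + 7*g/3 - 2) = g^5 + 31*g^4/3 + 65*g^3/3 - 55*g^2/3 - 128*g/3 + 28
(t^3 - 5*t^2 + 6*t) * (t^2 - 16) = t^5 - 5*t^4 - 10*t^3 + 80*t^2 - 96*t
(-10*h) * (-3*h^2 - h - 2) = 30*h^3 + 10*h^2 + 20*h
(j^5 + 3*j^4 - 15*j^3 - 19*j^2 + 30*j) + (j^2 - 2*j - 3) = j^5 + 3*j^4 - 15*j^3 - 18*j^2 + 28*j - 3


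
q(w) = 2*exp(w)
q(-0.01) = 1.98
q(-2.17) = 0.23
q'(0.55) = 3.47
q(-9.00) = 0.00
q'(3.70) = 80.89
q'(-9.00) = 0.00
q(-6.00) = 0.00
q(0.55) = 3.47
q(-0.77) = 0.93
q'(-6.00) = 0.00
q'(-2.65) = 0.14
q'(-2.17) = 0.23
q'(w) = 2*exp(w)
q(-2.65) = 0.14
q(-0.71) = 0.98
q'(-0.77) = 0.93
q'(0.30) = 2.70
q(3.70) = 80.89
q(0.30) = 2.70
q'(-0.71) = 0.98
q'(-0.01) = 1.98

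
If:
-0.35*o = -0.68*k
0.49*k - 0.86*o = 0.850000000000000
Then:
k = -0.72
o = -1.40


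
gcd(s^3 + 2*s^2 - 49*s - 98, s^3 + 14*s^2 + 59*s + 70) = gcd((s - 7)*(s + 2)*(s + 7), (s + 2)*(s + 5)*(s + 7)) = s^2 + 9*s + 14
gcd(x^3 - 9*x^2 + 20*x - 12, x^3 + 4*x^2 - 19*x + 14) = x^2 - 3*x + 2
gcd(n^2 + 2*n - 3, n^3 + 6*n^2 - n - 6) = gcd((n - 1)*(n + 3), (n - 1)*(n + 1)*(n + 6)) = n - 1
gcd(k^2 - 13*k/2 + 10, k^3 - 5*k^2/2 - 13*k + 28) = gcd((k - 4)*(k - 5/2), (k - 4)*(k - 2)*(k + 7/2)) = k - 4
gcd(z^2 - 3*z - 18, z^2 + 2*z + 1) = 1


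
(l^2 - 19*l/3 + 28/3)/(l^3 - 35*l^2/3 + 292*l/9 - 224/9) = 3*(l - 4)/(3*l^2 - 28*l + 32)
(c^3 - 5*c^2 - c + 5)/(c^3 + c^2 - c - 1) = (c - 5)/(c + 1)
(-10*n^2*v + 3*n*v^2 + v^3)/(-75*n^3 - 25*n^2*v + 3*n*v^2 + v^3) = v*(-2*n + v)/(-15*n^2 - 2*n*v + v^2)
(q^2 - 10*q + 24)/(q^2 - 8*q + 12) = (q - 4)/(q - 2)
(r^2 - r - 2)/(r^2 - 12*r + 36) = (r^2 - r - 2)/(r^2 - 12*r + 36)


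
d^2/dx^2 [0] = 0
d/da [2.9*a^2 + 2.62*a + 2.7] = 5.8*a + 2.62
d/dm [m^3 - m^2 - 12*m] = 3*m^2 - 2*m - 12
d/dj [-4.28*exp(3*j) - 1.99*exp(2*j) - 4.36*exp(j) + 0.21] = (-12.84*exp(2*j) - 3.98*exp(j) - 4.36)*exp(j)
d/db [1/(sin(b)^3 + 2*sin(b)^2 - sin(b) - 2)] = (-3*sin(b)^2 - 4*sin(b) + 1)/((sin(b) + 2)^2*cos(b)^3)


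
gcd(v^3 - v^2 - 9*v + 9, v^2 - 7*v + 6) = v - 1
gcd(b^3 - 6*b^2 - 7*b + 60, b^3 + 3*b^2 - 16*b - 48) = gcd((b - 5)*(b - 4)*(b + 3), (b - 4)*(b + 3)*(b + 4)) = b^2 - b - 12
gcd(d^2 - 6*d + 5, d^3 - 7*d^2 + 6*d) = d - 1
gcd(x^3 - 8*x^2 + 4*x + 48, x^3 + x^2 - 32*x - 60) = x^2 - 4*x - 12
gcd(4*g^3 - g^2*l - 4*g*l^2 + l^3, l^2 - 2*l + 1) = 1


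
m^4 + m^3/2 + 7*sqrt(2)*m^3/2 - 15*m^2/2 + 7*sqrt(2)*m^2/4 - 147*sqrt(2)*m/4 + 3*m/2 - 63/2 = (m - 3)*(m + 7/2)*(m + sqrt(2)/2)*(m + 3*sqrt(2))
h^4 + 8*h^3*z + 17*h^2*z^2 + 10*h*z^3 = h*(h + z)*(h + 2*z)*(h + 5*z)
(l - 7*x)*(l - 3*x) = l^2 - 10*l*x + 21*x^2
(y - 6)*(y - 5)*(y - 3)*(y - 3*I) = y^4 - 14*y^3 - 3*I*y^3 + 63*y^2 + 42*I*y^2 - 90*y - 189*I*y + 270*I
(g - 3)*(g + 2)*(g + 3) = g^3 + 2*g^2 - 9*g - 18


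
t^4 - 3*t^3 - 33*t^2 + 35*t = t*(t - 7)*(t - 1)*(t + 5)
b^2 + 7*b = b*(b + 7)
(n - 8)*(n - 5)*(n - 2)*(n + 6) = n^4 - 9*n^3 - 24*n^2 + 316*n - 480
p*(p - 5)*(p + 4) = p^3 - p^2 - 20*p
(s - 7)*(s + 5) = s^2 - 2*s - 35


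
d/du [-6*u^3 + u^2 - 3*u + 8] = -18*u^2 + 2*u - 3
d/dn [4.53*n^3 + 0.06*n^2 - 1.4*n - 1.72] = 13.59*n^2 + 0.12*n - 1.4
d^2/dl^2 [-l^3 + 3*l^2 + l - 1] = 6 - 6*l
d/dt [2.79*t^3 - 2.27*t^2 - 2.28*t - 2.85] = 8.37*t^2 - 4.54*t - 2.28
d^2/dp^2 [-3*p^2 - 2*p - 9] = -6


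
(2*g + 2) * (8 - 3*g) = -6*g^2 + 10*g + 16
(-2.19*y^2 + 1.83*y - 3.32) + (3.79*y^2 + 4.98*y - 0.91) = 1.6*y^2 + 6.81*y - 4.23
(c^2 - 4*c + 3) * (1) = c^2 - 4*c + 3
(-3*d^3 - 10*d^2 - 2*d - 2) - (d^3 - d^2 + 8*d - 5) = -4*d^3 - 9*d^2 - 10*d + 3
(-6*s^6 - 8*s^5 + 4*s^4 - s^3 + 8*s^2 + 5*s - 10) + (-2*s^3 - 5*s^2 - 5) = -6*s^6 - 8*s^5 + 4*s^4 - 3*s^3 + 3*s^2 + 5*s - 15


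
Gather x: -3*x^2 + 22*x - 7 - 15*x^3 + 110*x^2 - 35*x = -15*x^3 + 107*x^2 - 13*x - 7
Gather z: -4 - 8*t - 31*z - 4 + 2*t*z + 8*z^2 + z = -8*t + 8*z^2 + z*(2*t - 30) - 8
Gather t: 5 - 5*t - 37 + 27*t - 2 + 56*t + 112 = 78*t + 78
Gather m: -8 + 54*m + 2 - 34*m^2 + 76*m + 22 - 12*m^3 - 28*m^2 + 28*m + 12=-12*m^3 - 62*m^2 + 158*m + 28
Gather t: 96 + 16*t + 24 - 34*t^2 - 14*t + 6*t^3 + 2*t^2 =6*t^3 - 32*t^2 + 2*t + 120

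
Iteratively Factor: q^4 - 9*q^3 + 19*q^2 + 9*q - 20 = (q - 1)*(q^3 - 8*q^2 + 11*q + 20) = (q - 4)*(q - 1)*(q^2 - 4*q - 5) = (q - 4)*(q - 1)*(q + 1)*(q - 5)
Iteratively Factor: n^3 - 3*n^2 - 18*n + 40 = (n - 2)*(n^2 - n - 20) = (n - 2)*(n + 4)*(n - 5)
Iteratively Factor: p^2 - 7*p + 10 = (p - 5)*(p - 2)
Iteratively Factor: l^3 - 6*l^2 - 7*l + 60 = (l + 3)*(l^2 - 9*l + 20) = (l - 5)*(l + 3)*(l - 4)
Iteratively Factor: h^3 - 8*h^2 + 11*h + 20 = (h + 1)*(h^2 - 9*h + 20) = (h - 4)*(h + 1)*(h - 5)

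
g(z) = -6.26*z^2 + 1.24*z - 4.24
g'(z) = 1.24 - 12.52*z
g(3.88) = -93.67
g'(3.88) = -47.34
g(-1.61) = -22.46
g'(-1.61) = 21.40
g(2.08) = -28.74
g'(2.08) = -24.80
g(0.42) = -4.82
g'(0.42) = -4.02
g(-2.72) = -53.93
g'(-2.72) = 35.29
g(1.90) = -24.48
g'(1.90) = -22.55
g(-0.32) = -5.28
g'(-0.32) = 5.25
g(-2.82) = -57.52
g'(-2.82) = 36.55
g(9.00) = -500.14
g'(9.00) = -111.44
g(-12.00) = -920.56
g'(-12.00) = 151.48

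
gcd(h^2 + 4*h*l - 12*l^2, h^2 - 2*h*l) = h - 2*l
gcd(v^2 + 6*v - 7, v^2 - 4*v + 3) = v - 1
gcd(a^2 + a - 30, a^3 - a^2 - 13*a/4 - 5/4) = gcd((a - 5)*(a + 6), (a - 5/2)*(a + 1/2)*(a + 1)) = 1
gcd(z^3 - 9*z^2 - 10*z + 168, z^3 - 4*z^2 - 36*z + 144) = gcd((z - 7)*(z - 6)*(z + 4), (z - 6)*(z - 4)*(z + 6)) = z - 6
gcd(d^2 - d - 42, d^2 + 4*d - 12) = d + 6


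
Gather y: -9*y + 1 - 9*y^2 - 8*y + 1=-9*y^2 - 17*y + 2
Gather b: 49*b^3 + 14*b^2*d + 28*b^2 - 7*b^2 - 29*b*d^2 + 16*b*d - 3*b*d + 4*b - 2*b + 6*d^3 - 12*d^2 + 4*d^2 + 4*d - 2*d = 49*b^3 + b^2*(14*d + 21) + b*(-29*d^2 + 13*d + 2) + 6*d^3 - 8*d^2 + 2*d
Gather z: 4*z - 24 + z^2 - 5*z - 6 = z^2 - z - 30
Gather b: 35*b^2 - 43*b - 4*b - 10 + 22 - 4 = 35*b^2 - 47*b + 8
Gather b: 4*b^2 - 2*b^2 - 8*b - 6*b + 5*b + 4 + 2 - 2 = 2*b^2 - 9*b + 4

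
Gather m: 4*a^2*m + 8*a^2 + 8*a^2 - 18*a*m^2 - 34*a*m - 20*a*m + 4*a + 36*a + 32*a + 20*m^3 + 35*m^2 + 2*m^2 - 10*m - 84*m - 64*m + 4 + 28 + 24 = 16*a^2 + 72*a + 20*m^3 + m^2*(37 - 18*a) + m*(4*a^2 - 54*a - 158) + 56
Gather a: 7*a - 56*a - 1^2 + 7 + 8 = 14 - 49*a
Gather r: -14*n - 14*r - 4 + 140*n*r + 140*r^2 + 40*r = -14*n + 140*r^2 + r*(140*n + 26) - 4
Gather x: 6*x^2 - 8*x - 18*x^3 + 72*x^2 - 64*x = -18*x^3 + 78*x^2 - 72*x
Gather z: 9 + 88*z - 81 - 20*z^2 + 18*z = -20*z^2 + 106*z - 72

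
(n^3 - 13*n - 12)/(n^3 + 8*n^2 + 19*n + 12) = (n - 4)/(n + 4)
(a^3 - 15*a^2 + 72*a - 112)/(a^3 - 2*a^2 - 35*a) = (a^2 - 8*a + 16)/(a*(a + 5))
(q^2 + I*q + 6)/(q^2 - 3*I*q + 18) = (q - 2*I)/(q - 6*I)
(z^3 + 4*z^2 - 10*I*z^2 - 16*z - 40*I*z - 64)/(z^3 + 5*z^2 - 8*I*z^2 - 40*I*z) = (z^2 + 2*z*(2 - I) - 8*I)/(z*(z + 5))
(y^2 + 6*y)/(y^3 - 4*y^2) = (y + 6)/(y*(y - 4))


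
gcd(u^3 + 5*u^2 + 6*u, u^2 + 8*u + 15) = u + 3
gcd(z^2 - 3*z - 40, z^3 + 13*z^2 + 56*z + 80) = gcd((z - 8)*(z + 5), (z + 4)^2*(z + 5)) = z + 5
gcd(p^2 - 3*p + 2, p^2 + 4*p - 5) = p - 1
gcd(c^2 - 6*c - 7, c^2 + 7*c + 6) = c + 1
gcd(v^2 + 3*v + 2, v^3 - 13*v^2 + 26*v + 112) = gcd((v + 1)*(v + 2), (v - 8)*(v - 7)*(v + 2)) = v + 2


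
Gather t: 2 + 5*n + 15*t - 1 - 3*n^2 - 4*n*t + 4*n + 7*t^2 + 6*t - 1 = -3*n^2 + 9*n + 7*t^2 + t*(21 - 4*n)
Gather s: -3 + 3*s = 3*s - 3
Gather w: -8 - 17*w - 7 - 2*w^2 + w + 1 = -2*w^2 - 16*w - 14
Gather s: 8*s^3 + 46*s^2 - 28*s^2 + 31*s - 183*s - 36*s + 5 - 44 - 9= 8*s^3 + 18*s^2 - 188*s - 48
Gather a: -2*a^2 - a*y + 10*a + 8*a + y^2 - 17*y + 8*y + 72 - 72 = -2*a^2 + a*(18 - y) + y^2 - 9*y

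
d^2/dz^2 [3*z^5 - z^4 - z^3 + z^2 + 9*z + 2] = 60*z^3 - 12*z^2 - 6*z + 2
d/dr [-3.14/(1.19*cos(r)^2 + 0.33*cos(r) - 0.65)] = -(7.4732*cos(r) + 1.0362)*sin(r)/(1.19*cos(r)^2 + 0.33*cos(r) - 0.65)^2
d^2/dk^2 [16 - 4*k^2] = -8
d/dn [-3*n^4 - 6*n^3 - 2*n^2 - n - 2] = -12*n^3 - 18*n^2 - 4*n - 1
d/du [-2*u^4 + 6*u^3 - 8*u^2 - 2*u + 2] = -8*u^3 + 18*u^2 - 16*u - 2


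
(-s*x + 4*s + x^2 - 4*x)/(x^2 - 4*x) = (-s + x)/x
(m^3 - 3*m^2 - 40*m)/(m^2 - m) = (m^2 - 3*m - 40)/(m - 1)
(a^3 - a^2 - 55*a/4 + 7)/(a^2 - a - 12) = (a^2 + 3*a - 7/4)/(a + 3)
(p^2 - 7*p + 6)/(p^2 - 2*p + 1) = (p - 6)/(p - 1)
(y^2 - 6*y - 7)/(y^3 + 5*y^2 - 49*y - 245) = (y + 1)/(y^2 + 12*y + 35)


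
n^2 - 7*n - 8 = (n - 8)*(n + 1)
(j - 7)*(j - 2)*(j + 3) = j^3 - 6*j^2 - 13*j + 42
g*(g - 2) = g^2 - 2*g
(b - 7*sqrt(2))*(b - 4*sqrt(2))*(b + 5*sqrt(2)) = b^3 - 6*sqrt(2)*b^2 - 54*b + 280*sqrt(2)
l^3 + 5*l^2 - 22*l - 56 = (l - 4)*(l + 2)*(l + 7)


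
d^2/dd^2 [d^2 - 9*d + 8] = 2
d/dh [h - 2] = 1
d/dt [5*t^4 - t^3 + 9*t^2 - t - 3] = 20*t^3 - 3*t^2 + 18*t - 1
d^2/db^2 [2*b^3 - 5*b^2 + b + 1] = 12*b - 10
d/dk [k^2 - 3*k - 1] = 2*k - 3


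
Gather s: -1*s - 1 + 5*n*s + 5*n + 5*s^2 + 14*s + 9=5*n + 5*s^2 + s*(5*n + 13) + 8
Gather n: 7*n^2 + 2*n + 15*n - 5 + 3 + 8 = 7*n^2 + 17*n + 6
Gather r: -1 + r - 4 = r - 5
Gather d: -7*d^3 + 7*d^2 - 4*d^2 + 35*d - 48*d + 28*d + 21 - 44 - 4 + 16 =-7*d^3 + 3*d^2 + 15*d - 11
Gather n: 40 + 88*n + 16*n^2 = 16*n^2 + 88*n + 40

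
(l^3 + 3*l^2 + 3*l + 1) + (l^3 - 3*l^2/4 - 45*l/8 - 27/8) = 2*l^3 + 9*l^2/4 - 21*l/8 - 19/8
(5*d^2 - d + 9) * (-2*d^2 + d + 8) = -10*d^4 + 7*d^3 + 21*d^2 + d + 72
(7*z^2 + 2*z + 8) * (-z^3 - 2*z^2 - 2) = -7*z^5 - 16*z^4 - 12*z^3 - 30*z^2 - 4*z - 16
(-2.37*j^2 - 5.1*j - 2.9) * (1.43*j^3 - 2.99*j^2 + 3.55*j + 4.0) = -3.3891*j^5 - 0.206699999999999*j^4 + 2.6885*j^3 - 18.914*j^2 - 30.695*j - 11.6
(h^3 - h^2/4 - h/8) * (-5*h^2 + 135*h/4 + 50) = -5*h^5 + 35*h^4 + 675*h^3/16 - 535*h^2/32 - 25*h/4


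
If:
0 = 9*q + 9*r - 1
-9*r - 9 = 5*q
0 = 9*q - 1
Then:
No Solution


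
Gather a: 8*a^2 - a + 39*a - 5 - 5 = 8*a^2 + 38*a - 10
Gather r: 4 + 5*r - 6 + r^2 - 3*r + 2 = r^2 + 2*r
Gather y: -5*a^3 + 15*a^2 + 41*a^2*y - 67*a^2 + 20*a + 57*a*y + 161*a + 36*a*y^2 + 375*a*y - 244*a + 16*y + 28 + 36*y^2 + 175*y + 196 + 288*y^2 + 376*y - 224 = -5*a^3 - 52*a^2 - 63*a + y^2*(36*a + 324) + y*(41*a^2 + 432*a + 567)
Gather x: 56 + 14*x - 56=14*x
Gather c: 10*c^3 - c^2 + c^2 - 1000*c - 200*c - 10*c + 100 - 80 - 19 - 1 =10*c^3 - 1210*c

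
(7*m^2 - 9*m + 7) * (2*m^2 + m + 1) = 14*m^4 - 11*m^3 + 12*m^2 - 2*m + 7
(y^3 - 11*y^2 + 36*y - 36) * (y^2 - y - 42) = y^5 - 12*y^4 + 5*y^3 + 390*y^2 - 1476*y + 1512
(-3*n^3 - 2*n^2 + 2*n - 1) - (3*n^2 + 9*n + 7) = -3*n^3 - 5*n^2 - 7*n - 8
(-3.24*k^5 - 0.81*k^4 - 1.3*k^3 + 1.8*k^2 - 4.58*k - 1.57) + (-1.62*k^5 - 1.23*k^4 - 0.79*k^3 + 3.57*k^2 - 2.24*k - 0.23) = -4.86*k^5 - 2.04*k^4 - 2.09*k^3 + 5.37*k^2 - 6.82*k - 1.8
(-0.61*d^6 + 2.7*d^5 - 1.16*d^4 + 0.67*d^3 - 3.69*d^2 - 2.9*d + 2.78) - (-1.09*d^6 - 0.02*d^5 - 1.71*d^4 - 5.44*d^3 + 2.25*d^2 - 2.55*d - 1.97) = 0.48*d^6 + 2.72*d^5 + 0.55*d^4 + 6.11*d^3 - 5.94*d^2 - 0.35*d + 4.75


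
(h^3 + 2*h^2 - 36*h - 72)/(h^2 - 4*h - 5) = (-h^3 - 2*h^2 + 36*h + 72)/(-h^2 + 4*h + 5)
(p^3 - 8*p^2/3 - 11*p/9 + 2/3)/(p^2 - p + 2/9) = (3*p^2 - 7*p - 6)/(3*p - 2)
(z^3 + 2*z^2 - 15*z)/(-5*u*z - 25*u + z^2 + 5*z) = z*(z - 3)/(-5*u + z)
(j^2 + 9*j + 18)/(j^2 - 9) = (j + 6)/(j - 3)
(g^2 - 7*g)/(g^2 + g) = (g - 7)/(g + 1)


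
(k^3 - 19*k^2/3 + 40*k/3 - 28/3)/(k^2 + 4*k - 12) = (3*k^2 - 13*k + 14)/(3*(k + 6))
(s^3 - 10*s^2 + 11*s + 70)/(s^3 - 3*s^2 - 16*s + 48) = (s^3 - 10*s^2 + 11*s + 70)/(s^3 - 3*s^2 - 16*s + 48)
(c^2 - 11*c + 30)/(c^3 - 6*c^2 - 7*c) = (-c^2 + 11*c - 30)/(c*(-c^2 + 6*c + 7))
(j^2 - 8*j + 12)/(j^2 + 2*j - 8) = (j - 6)/(j + 4)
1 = 1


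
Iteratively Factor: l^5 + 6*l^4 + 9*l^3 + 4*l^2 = (l)*(l^4 + 6*l^3 + 9*l^2 + 4*l) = l^2*(l^3 + 6*l^2 + 9*l + 4) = l^2*(l + 1)*(l^2 + 5*l + 4) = l^2*(l + 1)*(l + 4)*(l + 1)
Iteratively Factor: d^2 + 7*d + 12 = (d + 3)*(d + 4)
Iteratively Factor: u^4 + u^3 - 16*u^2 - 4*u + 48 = (u - 3)*(u^3 + 4*u^2 - 4*u - 16) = (u - 3)*(u + 2)*(u^2 + 2*u - 8) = (u - 3)*(u + 2)*(u + 4)*(u - 2)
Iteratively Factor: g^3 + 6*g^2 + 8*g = (g + 2)*(g^2 + 4*g) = g*(g + 2)*(g + 4)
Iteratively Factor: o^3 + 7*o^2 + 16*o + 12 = (o + 3)*(o^2 + 4*o + 4) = (o + 2)*(o + 3)*(o + 2)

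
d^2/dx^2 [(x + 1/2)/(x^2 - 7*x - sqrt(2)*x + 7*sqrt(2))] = ((2*x + 1)*(-2*x + sqrt(2) + 7)^2 + (-6*x + 2*sqrt(2) + 13)*(x^2 - 7*x - sqrt(2)*x + 7*sqrt(2)))/(x^2 - 7*x - sqrt(2)*x + 7*sqrt(2))^3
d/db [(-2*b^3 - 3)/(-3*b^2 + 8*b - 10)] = 2*(3*b^2*(3*b^2 - 8*b + 10) - (3*b - 4)*(2*b^3 + 3))/(3*b^2 - 8*b + 10)^2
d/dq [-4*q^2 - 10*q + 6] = -8*q - 10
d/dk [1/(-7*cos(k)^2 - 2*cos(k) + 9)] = -2*(7*cos(k) + 1)*sin(k)/(7*cos(k)^2 + 2*cos(k) - 9)^2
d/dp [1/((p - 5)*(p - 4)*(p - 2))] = (-(p - 5)*(p - 4) - (p - 5)*(p - 2) - (p - 4)*(p - 2))/((p - 5)^2*(p - 4)^2*(p - 2)^2)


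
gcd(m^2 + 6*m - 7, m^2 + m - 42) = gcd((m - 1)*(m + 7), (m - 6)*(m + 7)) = m + 7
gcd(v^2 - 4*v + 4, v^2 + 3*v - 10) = v - 2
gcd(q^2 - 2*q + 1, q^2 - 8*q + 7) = q - 1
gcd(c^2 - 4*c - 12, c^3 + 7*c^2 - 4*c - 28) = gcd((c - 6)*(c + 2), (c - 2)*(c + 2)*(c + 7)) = c + 2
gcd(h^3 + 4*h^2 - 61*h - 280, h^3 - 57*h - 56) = h^2 - h - 56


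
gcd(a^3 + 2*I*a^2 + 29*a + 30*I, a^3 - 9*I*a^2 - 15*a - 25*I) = a^2 - 4*I*a + 5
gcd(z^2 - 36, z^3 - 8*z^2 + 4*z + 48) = z - 6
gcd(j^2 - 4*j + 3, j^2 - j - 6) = j - 3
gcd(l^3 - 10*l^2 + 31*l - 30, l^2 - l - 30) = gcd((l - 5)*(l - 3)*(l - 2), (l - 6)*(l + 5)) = 1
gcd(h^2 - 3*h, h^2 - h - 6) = h - 3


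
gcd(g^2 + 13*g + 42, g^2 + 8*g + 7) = g + 7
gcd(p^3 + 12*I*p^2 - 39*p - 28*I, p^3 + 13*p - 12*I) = p + 4*I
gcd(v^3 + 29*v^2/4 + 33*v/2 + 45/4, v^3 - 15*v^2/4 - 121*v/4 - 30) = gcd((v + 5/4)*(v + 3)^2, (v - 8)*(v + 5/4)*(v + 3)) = v^2 + 17*v/4 + 15/4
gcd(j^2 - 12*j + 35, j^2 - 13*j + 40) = j - 5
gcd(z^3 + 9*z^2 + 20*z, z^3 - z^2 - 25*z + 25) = z + 5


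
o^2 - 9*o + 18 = (o - 6)*(o - 3)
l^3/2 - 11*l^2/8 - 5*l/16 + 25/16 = (l/2 + 1/2)*(l - 5/2)*(l - 5/4)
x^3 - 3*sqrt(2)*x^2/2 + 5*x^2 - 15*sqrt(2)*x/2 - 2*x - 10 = (x + 5)*(x - 2*sqrt(2))*(x + sqrt(2)/2)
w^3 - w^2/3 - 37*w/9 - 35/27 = (w - 7/3)*(w + 1/3)*(w + 5/3)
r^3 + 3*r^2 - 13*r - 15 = (r - 3)*(r + 1)*(r + 5)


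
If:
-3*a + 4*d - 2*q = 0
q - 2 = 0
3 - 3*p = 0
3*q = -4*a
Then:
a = -3/2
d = -1/8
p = 1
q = 2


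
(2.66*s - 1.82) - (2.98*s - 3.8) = 1.98 - 0.32*s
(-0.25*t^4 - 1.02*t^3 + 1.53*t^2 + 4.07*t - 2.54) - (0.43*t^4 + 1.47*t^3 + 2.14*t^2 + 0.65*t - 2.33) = -0.68*t^4 - 2.49*t^3 - 0.61*t^2 + 3.42*t - 0.21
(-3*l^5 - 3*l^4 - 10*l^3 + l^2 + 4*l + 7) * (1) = -3*l^5 - 3*l^4 - 10*l^3 + l^2 + 4*l + 7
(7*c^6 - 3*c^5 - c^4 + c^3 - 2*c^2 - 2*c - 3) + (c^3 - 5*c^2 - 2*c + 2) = 7*c^6 - 3*c^5 - c^4 + 2*c^3 - 7*c^2 - 4*c - 1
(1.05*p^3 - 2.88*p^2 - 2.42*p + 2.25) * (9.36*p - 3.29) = 9.828*p^4 - 30.4113*p^3 - 13.176*p^2 + 29.0218*p - 7.4025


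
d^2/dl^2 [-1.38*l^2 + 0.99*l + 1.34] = -2.76000000000000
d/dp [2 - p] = -1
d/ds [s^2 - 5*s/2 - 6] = 2*s - 5/2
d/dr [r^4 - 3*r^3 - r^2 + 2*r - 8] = 4*r^3 - 9*r^2 - 2*r + 2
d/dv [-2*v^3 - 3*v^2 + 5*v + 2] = -6*v^2 - 6*v + 5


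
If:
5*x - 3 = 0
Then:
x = 3/5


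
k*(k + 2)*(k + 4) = k^3 + 6*k^2 + 8*k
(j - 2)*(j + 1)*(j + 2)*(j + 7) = j^4 + 8*j^3 + 3*j^2 - 32*j - 28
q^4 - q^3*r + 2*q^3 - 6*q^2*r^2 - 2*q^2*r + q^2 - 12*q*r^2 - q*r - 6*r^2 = (q + 1)^2*(q - 3*r)*(q + 2*r)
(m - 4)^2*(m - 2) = m^3 - 10*m^2 + 32*m - 32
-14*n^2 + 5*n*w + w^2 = (-2*n + w)*(7*n + w)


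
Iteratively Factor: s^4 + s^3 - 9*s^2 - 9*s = (s + 1)*(s^3 - 9*s) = s*(s + 1)*(s^2 - 9) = s*(s + 1)*(s + 3)*(s - 3)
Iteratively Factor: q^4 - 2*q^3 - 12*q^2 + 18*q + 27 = (q + 3)*(q^3 - 5*q^2 + 3*q + 9) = (q + 1)*(q + 3)*(q^2 - 6*q + 9) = (q - 3)*(q + 1)*(q + 3)*(q - 3)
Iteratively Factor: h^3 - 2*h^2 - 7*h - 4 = (h + 1)*(h^2 - 3*h - 4) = (h + 1)^2*(h - 4)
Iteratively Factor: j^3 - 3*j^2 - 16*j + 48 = (j + 4)*(j^2 - 7*j + 12) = (j - 4)*(j + 4)*(j - 3)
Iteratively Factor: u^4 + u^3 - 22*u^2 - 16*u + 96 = (u - 4)*(u^3 + 5*u^2 - 2*u - 24) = (u - 4)*(u - 2)*(u^2 + 7*u + 12) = (u - 4)*(u - 2)*(u + 3)*(u + 4)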